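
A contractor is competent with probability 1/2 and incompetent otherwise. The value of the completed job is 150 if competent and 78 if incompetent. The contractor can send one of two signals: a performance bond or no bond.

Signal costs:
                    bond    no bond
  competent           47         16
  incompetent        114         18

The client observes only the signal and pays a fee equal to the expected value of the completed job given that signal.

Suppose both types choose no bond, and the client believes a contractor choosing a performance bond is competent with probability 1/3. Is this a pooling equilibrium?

Yes

On the equilibrium path (no bond) the client holds the prior 1/2 and pays 1/2·150 + 1/2·78 = 114. Off-path (bond) belief 1/3 gives 1/3·150 + 2/3·78 = 102.
Competent: no bond gives 114 − 16 = 98; bond gives 102 − 47 = 55. Stays. ✓
Incompetent: no bond gives 114 − 18 = 96; bond gives 102 − 114 = -12. Stays. ✓
Beliefs are Bayes-consistent on-path and both types best-respond.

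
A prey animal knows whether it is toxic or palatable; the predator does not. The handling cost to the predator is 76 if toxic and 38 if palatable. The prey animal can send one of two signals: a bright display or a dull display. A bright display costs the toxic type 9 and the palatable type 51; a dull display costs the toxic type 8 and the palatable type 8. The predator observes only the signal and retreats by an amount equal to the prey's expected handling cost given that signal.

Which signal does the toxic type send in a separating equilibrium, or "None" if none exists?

bright display

Try toxic → bright display, palatable → dull display:
  Under separation the predator infers type exactly: bright display → toxic (pays 76), dull display → palatable (pays 38).
  Toxic: bright display gives 76 − 9 = 67; dull display gives 38 − 8 = 30. No deviation. ✓
  Palatable: dull display gives 38 − 8 = 30; bright display gives 76 − 51 = 25. No deviation. ✓
Both hold — the toxic type sends bright display.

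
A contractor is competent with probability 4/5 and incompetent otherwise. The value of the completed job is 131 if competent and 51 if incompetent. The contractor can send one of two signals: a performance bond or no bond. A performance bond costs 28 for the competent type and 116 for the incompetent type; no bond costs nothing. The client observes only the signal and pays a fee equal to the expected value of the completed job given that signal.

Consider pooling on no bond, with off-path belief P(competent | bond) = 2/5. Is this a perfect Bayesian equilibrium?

Yes

At the pooled signal (no bond) the client holds the prior 4/5 and pays 4/5·131 + 1/5·51 = 115. Off-path (bond) belief 2/5 gives 2/5·131 + 3/5·51 = 83.
Competent: no bond gives 115 − 0 = 115; bond gives 83 − 28 = 55. Stays. ✓
Incompetent: no bond gives 115 − 0 = 115; bond gives 83 − 116 = -33. Stays. ✓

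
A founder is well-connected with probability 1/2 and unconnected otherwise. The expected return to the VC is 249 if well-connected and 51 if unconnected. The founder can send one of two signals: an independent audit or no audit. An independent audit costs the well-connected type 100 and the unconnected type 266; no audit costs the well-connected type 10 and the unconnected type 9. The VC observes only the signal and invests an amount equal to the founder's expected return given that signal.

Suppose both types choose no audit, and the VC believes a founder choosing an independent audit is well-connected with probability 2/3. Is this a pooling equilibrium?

At the pooled signal (no audit) the VC holds the prior 1/2 and pays 1/2·249 + 1/2·51 = 150. Off-path (audit) belief 2/3 gives 2/3·249 + 1/3·51 = 183.
Well-connected: no audit gives 150 − 10 = 140; audit gives 183 − 100 = 83. Stays. ✓
Unconnected: no audit gives 150 − 9 = 141; audit gives 183 − 266 = -83. Stays. ✓

Yes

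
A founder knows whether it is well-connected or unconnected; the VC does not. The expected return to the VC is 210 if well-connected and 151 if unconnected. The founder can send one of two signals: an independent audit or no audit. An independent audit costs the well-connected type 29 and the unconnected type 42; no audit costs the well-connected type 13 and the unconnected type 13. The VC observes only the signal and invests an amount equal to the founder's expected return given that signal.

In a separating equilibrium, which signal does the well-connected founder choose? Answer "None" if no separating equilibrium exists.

Try well-connected → audit, unconnected → no audit:
  Under separation the VC infers type exactly: audit → well-connected (pays 210), no audit → unconnected (pays 151).
  Well-connected: audit gives 210 − 29 = 181; no audit gives 151 − 13 = 138. No deviation. ✓
  Unconnected: no audit gives 151 − 13 = 138; audit gives 210 − 42 = 168. Would deviate. ✗
Try well-connected → no audit, unconnected → audit:
  Under separation the VC infers type exactly: no audit → well-connected (pays 210), audit → unconnected (pays 151).
  Well-connected: no audit gives 210 − 13 = 197; audit gives 151 − 29 = 122. No deviation. ✓
  Unconnected: audit gives 151 − 42 = 109; no audit gives 210 − 13 = 197. Would deviate. ✗
Neither assignment is incentive-compatible.

None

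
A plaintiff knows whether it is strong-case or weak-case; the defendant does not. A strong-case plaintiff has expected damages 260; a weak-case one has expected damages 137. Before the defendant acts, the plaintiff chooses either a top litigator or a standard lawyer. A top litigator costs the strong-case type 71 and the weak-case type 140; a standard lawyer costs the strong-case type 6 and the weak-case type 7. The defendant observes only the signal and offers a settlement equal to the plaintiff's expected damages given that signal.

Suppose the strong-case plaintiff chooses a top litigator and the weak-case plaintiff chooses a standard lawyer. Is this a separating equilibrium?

Yes

If types separate, top litigator earns payment 260 and standard lawyer earns 137.
Strong-case: top litigator gives 260 − 71 = 189; standard lawyer gives 137 − 6 = 131. No deviation. ✓
Weak-case: standard lawyer gives 137 − 7 = 130; top litigator gives 260 − 140 = 120. No deviation. ✓
Neither type gains from mimicking the other.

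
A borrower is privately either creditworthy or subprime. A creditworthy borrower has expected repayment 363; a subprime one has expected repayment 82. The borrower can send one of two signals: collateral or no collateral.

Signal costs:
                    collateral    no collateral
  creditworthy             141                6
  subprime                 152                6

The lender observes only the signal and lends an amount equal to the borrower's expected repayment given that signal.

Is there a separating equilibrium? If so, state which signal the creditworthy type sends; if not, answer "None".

Try creditworthy → collateral, subprime → no collateral:
  If types separate, collateral earns payment 363 and no collateral earns 82.
  Creditworthy: collateral gives 363 − 141 = 222; no collateral gives 82 − 6 = 76. No deviation. ✓
  Subprime: no collateral gives 82 − 6 = 76; collateral gives 363 − 152 = 211. Would deviate. ✗
Try creditworthy → no collateral, subprime → collateral:
  If types separate, no collateral earns payment 363 and collateral earns 82.
  Creditworthy: no collateral gives 363 − 6 = 357; collateral gives 82 − 141 = -59. No deviation. ✓
  Subprime: collateral gives 82 − 152 = -70; no collateral gives 363 − 6 = 357. Would deviate. ✗
Neither assignment is incentive-compatible.

None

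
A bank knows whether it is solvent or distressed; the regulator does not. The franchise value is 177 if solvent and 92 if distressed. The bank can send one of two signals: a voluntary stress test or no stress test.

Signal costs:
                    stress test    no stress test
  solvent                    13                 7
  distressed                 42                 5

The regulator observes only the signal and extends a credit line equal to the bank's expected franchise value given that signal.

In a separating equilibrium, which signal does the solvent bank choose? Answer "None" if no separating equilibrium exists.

None

Try solvent → stress test, distressed → no stress test:
  Under separation the regulator infers type exactly: stress test → solvent (pays 177), no stress test → distressed (pays 92).
  Solvent: stress test gives 177 − 13 = 164; no stress test gives 92 − 7 = 85. No deviation. ✓
  Distressed: no stress test gives 92 − 5 = 87; stress test gives 177 − 42 = 135. Would deviate. ✗
Try solvent → no stress test, distressed → stress test:
  Under separation the regulator infers type exactly: no stress test → solvent (pays 177), stress test → distressed (pays 92).
  Solvent: no stress test gives 177 − 7 = 170; stress test gives 92 − 13 = 79. No deviation. ✓
  Distressed: stress test gives 92 − 42 = 50; no stress test gives 177 − 5 = 172. Would deviate. ✗
Neither assignment is incentive-compatible.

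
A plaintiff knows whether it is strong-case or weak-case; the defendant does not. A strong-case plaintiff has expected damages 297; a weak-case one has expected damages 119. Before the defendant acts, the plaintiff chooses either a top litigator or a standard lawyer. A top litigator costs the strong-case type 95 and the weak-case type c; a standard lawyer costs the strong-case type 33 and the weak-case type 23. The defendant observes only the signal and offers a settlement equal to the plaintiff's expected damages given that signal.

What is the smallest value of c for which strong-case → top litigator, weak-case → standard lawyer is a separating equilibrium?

Under separation: top litigator → strong-case (pays 297); standard lawyer → weak-case (pays 119).
Strong-case: 297 − 95 = 202 ≥ 119 − 33 = 86. Holds regardless of c. ✓
Weak-case: 119 − 23 ≥ 297 − c, so c ≥ 297 − 96 = 201.

201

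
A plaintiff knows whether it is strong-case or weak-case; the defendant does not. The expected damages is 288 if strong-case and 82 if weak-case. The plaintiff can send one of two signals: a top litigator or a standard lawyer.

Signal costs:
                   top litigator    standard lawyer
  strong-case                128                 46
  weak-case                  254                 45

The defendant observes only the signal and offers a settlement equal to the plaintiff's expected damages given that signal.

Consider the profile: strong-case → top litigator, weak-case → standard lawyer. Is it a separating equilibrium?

Yes

Under separation the defendant infers type exactly: top litigator → strong-case (pays 288), standard lawyer → weak-case (pays 82).
Strong-case: top litigator gives 288 − 128 = 160; standard lawyer gives 82 − 46 = 36. No deviation. ✓
Weak-case: standard lawyer gives 82 − 45 = 37; top litigator gives 288 − 254 = 34. No deviation. ✓
Neither type gains from mimicking the other.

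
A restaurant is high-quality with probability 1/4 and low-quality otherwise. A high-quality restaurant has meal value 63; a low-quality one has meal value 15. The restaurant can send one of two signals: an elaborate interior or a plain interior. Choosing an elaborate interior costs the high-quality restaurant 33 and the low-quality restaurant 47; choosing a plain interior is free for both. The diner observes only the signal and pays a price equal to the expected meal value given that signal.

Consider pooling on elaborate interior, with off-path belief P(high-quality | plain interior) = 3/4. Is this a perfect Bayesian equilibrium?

At the pooled signal (elaborate interior) the diner holds the prior 1/4 and pays 1/4·63 + 3/4·15 = 27. Off-path (plain interior) belief 3/4 gives 3/4·63 + 1/4·15 = 51.
High-quality: elaborate interior gives 27 − 33 = -6; plain interior gives 51 − 0 = 51. Deviates. ✗
Low-quality: elaborate interior gives 27 − 47 = -20; plain interior gives 51 − 0 = 51. Deviates. ✗

No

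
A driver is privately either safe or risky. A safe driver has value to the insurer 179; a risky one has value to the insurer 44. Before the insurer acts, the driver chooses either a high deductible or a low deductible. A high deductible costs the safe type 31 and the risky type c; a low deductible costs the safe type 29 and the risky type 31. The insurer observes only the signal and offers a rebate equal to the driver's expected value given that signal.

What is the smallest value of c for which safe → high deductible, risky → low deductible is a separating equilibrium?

Under separation: high deductible → safe (pays 179); low deductible → risky (pays 44).
Safe: 179 − 31 = 148 ≥ 44 − 29 = 15. Holds regardless of c. ✓
Risky: 44 − 31 ≥ 179 − c, so c ≥ 179 − 13 = 166.

166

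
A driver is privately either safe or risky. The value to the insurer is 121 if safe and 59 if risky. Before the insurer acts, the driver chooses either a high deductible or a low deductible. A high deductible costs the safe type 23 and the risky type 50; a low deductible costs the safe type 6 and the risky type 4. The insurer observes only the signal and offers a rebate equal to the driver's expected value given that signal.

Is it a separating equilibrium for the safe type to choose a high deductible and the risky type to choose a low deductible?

If types separate, high deductible earns payment 121 and low deductible earns 59.
Safe: high deductible gives 121 − 23 = 98; low deductible gives 59 − 6 = 53. No deviation. ✓
Risky: low deductible gives 59 − 4 = 55; high deductible gives 121 − 50 = 71. Would deviate. ✗

No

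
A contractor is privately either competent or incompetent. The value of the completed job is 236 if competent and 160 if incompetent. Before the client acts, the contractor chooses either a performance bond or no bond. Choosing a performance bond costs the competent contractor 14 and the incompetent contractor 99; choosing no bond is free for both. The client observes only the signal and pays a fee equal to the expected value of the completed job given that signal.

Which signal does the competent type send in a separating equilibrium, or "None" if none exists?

Try competent → bond, incompetent → no bond:
  Under separation the client infers type exactly: bond → competent (pays 236), no bond → incompetent (pays 160).
  Competent: bond gives 236 − 14 = 222; no bond gives 160 − 0 = 160. No deviation. ✓
  Incompetent: no bond gives 160 − 0 = 160; bond gives 236 − 99 = 137. No deviation. ✓
Both hold — the competent type sends bond.

bond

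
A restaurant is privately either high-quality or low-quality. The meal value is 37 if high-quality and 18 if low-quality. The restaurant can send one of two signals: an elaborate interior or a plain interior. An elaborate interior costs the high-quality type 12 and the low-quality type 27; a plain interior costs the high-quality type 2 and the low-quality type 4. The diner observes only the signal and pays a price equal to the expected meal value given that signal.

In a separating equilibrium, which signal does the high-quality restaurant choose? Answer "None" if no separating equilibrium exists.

elaborate interior

Try high-quality → elaborate interior, low-quality → plain interior:
  If types separate, elaborate interior earns payment 37 and plain interior earns 18.
  High-quality: elaborate interior gives 37 − 12 = 25; plain interior gives 18 − 2 = 16. No deviation. ✓
  Low-quality: plain interior gives 18 − 4 = 14; elaborate interior gives 37 − 27 = 10. No deviation. ✓
Both hold — the high-quality type sends elaborate interior.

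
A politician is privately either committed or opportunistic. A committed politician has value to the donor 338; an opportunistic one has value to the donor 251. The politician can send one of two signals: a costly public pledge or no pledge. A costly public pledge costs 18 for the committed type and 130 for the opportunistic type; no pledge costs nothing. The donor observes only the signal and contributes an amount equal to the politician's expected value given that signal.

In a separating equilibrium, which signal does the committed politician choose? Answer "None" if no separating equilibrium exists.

Try committed → pledge, opportunistic → no pledge:
  If types separate, pledge earns payment 338 and no pledge earns 251.
  Committed: pledge gives 338 − 18 = 320; no pledge gives 251 − 0 = 251. No deviation. ✓
  Opportunistic: no pledge gives 251 − 0 = 251; pledge gives 338 − 130 = 208. No deviation. ✓
Both hold — the committed type sends pledge.

pledge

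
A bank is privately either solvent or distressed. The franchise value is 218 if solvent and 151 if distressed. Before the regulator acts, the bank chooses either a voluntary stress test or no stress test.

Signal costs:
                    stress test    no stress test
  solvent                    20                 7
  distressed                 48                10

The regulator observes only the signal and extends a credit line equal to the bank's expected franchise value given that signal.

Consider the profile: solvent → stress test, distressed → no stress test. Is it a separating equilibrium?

No

Under separation the regulator infers type exactly: stress test → solvent (pays 218), no stress test → distressed (pays 151).
Solvent: stress test gives 218 − 20 = 198; no stress test gives 151 − 7 = 144. No deviation. ✓
Distressed: no stress test gives 151 − 10 = 141; stress test gives 218 − 48 = 170. Would deviate. ✗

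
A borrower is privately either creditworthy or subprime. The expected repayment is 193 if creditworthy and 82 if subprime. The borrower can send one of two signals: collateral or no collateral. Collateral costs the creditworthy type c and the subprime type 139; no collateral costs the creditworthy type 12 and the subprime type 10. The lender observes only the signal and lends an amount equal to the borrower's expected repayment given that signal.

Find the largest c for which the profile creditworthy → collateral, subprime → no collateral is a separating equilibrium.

123

Under separation: collateral → creditworthy (pays 193); no collateral → subprime (pays 82).
Subprime: 82 − 10 = 72 ≥ 193 − 139 = 54. Holds regardless of c. ✓
Creditworthy: 193 − c ≥ 82 − 12, so c ≤ 193 − 70 = 123.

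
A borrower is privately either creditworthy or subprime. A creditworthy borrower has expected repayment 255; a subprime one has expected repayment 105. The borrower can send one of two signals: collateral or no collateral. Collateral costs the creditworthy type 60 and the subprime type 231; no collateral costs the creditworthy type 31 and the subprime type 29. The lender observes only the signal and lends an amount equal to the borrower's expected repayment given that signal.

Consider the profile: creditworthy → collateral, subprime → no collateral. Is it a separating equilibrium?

Yes

If types separate, collateral earns payment 255 and no collateral earns 105.
Creditworthy: collateral gives 255 − 60 = 195; no collateral gives 105 − 31 = 74. No deviation. ✓
Subprime: no collateral gives 105 − 29 = 76; collateral gives 255 − 231 = 24. No deviation. ✓
Neither type gains from mimicking the other.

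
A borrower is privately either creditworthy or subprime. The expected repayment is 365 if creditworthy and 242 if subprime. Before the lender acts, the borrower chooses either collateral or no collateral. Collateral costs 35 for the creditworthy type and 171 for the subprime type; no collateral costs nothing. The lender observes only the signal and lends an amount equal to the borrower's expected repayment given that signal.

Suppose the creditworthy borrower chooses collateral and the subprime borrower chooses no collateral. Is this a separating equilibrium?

Yes

If types separate, collateral earns payment 365 and no collateral earns 242.
Creditworthy: collateral gives 365 − 35 = 330; no collateral gives 242 − 0 = 242. No deviation. ✓
Subprime: no collateral gives 242 − 0 = 242; collateral gives 365 − 171 = 194. No deviation. ✓
Neither type gains from mimicking the other.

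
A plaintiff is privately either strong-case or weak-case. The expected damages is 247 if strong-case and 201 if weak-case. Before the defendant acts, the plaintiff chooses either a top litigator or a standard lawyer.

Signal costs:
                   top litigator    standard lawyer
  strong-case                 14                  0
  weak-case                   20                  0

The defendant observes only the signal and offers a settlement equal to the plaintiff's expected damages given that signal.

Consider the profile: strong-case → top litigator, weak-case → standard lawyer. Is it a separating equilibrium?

No

If types separate, top litigator earns payment 247 and standard lawyer earns 201.
Strong-case: top litigator gives 247 − 14 = 233; standard lawyer gives 201 − 0 = 201. No deviation. ✓
Weak-case: standard lawyer gives 201 − 0 = 201; top litigator gives 247 − 20 = 227. Would deviate. ✗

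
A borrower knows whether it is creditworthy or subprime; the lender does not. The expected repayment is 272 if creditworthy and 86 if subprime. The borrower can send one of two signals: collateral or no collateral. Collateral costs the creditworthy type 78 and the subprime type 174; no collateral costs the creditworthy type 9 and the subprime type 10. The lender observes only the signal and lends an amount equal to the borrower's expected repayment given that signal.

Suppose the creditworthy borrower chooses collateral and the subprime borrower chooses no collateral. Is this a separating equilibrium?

No

Under separation the lender infers type exactly: collateral → creditworthy (pays 272), no collateral → subprime (pays 86).
Creditworthy: collateral gives 272 − 78 = 194; no collateral gives 86 − 9 = 77. No deviation. ✓
Subprime: no collateral gives 86 − 10 = 76; collateral gives 272 − 174 = 98. Would deviate. ✗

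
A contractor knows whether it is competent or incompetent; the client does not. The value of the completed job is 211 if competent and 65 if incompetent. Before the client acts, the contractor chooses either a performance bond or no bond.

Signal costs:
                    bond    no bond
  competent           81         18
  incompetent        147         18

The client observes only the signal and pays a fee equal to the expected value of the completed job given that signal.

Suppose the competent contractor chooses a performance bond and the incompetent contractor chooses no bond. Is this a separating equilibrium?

If types separate, bond earns payment 211 and no bond earns 65.
Competent: bond gives 211 − 81 = 130; no bond gives 65 − 18 = 47. No deviation. ✓
Incompetent: no bond gives 65 − 18 = 47; bond gives 211 − 147 = 64. Would deviate. ✗

No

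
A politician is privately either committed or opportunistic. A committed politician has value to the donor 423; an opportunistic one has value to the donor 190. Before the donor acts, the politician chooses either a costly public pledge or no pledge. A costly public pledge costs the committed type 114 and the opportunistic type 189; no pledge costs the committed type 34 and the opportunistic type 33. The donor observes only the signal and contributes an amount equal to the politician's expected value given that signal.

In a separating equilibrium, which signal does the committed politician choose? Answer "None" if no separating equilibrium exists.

None

Try committed → pledge, opportunistic → no pledge:
  If types separate, pledge earns payment 423 and no pledge earns 190.
  Committed: pledge gives 423 − 114 = 309; no pledge gives 190 − 34 = 156. No deviation. ✓
  Opportunistic: no pledge gives 190 − 33 = 157; pledge gives 423 − 189 = 234. Would deviate. ✗
Try committed → no pledge, opportunistic → pledge:
  If types separate, no pledge earns payment 423 and pledge earns 190.
  Committed: no pledge gives 423 − 34 = 389; pledge gives 190 − 114 = 76. No deviation. ✓
  Opportunistic: pledge gives 190 − 189 = 1; no pledge gives 423 − 33 = 390. Would deviate. ✗
Neither assignment is incentive-compatible.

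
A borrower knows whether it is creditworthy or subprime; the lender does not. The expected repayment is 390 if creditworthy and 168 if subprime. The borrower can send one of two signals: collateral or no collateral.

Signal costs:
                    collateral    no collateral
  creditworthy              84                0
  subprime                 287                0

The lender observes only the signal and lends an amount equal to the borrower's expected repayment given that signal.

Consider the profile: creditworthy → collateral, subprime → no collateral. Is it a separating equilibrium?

If types separate, collateral earns payment 390 and no collateral earns 168.
Creditworthy: collateral gives 390 − 84 = 306; no collateral gives 168 − 0 = 168. No deviation. ✓
Subprime: no collateral gives 168 − 0 = 168; collateral gives 390 − 287 = 103. No deviation. ✓
Both incentive constraints hold.

Yes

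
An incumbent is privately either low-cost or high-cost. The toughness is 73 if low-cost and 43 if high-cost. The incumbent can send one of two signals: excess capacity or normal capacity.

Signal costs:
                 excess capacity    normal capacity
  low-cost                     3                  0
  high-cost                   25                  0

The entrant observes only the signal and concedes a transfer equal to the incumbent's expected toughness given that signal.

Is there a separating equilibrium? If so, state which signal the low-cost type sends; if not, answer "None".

Try low-cost → excess capacity, high-cost → normal capacity:
  If types separate, excess capacity earns payment 73 and normal capacity earns 43.
  Low-cost: excess capacity gives 73 − 3 = 70; normal capacity gives 43 − 0 = 43. No deviation. ✓
  High-cost: normal capacity gives 43 − 0 = 43; excess capacity gives 73 − 25 = 48. Would deviate. ✗
Try low-cost → normal capacity, high-cost → excess capacity:
  If types separate, normal capacity earns payment 73 and excess capacity earns 43.
  Low-cost: normal capacity gives 73 − 0 = 73; excess capacity gives 43 − 3 = 40. No deviation. ✓
  High-cost: excess capacity gives 43 − 25 = 18; normal capacity gives 73 − 0 = 73. Would deviate. ✗
Neither assignment is incentive-compatible.

None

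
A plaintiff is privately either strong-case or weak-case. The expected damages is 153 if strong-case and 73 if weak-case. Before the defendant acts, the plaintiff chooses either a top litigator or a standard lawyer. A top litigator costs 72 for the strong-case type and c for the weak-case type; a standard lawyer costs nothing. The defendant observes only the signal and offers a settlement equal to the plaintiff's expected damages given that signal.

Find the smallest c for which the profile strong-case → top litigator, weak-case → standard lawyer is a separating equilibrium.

80

Under separation: top litigator → strong-case (pays 153); standard lawyer → weak-case (pays 73).
Strong-case: 153 − 72 = 81 ≥ 73 − 0 = 73. Holds regardless of c. ✓
Weak-case: 73 − 0 ≥ 153 − c, so c ≥ 153 − 73 = 80.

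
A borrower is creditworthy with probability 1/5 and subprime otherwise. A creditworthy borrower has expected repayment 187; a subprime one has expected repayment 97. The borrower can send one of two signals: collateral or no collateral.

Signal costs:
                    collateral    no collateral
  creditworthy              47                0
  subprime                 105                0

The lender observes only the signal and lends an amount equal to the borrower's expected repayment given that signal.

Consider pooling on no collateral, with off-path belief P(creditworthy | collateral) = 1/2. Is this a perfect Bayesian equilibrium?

Yes

At the pooled signal (no collateral) the lender holds the prior 1/5 and pays 1/5·187 + 4/5·97 = 115. Off-path (collateral) belief 1/2 gives 1/2·187 + 1/2·97 = 142.
Creditworthy: no collateral gives 115 − 0 = 115; collateral gives 142 − 47 = 95. Stays. ✓
Subprime: no collateral gives 115 − 0 = 115; collateral gives 142 − 105 = 37. Stays. ✓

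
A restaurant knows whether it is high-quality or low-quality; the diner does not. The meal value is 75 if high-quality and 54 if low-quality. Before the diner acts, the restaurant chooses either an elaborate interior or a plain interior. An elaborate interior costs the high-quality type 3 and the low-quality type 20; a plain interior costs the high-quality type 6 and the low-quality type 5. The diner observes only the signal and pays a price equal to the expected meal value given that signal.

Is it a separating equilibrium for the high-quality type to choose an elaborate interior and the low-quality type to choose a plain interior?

Under separation the diner infers type exactly: elaborate interior → high-quality (pays 75), plain interior → low-quality (pays 54).
High-quality: elaborate interior gives 75 − 3 = 72; plain interior gives 54 − 6 = 48. No deviation. ✓
Low-quality: plain interior gives 54 − 5 = 49; elaborate interior gives 75 − 20 = 55. Would deviate. ✗

No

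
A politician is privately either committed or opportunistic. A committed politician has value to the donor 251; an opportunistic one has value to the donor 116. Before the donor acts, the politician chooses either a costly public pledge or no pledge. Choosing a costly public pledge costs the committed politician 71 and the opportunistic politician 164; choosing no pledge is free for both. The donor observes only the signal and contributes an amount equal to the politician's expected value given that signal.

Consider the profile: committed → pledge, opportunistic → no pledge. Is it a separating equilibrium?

Yes

If types separate, pledge earns payment 251 and no pledge earns 116.
Committed: pledge gives 251 − 71 = 180; no pledge gives 116 − 0 = 116. No deviation. ✓
Opportunistic: no pledge gives 116 − 0 = 116; pledge gives 251 − 164 = 87. No deviation. ✓
Both incentive constraints hold.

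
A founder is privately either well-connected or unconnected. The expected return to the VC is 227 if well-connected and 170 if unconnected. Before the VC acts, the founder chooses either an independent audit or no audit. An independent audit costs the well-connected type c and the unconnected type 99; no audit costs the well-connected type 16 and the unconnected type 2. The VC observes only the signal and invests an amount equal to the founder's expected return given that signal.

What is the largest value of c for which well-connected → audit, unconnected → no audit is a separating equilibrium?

73

Under separation: audit → well-connected (pays 227); no audit → unconnected (pays 170).
Unconnected: 170 − 2 = 168 ≥ 227 − 99 = 128. Holds regardless of c. ✓
Well-connected: 227 − c ≥ 170 − 16, so c ≤ 227 − 154 = 73.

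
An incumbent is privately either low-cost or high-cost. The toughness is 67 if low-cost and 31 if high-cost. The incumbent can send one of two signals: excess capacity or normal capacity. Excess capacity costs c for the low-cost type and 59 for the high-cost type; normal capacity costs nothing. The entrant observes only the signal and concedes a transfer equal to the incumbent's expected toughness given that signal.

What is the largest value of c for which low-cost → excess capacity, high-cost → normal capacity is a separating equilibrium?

Under separation: excess capacity → low-cost (pays 67); normal capacity → high-cost (pays 31).
High-cost: 31 − 0 = 31 ≥ 67 − 59 = 8. Holds regardless of c. ✓
Low-cost: 67 − c ≥ 31 − 0, so c ≤ 67 − 31 = 36.

36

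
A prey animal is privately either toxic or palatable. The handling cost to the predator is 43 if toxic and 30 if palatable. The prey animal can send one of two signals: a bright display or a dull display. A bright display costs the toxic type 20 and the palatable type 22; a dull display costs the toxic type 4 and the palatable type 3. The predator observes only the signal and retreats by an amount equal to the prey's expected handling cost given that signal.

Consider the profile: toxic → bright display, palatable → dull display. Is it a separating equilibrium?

No

Under separation the predator infers type exactly: bright display → toxic (pays 43), dull display → palatable (pays 30).
Toxic: bright display gives 43 − 20 = 23; dull display gives 30 − 4 = 26. Would deviate. ✗
Palatable: dull display gives 30 − 3 = 27; bright display gives 43 − 22 = 21. No deviation. ✓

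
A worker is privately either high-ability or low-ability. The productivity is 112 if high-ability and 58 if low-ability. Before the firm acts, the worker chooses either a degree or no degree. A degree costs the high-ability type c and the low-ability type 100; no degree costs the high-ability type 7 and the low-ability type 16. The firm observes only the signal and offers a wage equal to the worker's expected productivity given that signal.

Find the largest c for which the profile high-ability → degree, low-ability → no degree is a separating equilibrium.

Under separation: degree → high-ability (pays 112); no degree → low-ability (pays 58).
Low-ability: 58 − 16 = 42 ≥ 112 − 100 = 12. Holds regardless of c. ✓
High-ability: 112 − c ≥ 58 − 7, so c ≤ 112 − 51 = 61.

61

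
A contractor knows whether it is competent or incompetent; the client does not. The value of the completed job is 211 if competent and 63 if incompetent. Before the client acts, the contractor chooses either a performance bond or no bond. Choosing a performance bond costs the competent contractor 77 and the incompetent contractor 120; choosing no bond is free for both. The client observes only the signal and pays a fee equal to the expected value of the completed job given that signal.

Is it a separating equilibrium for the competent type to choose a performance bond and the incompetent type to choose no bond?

No

If types separate, bond earns payment 211 and no bond earns 63.
Competent: bond gives 211 − 77 = 134; no bond gives 63 − 0 = 63. No deviation. ✓
Incompetent: no bond gives 63 − 0 = 63; bond gives 211 − 120 = 91. Would deviate. ✗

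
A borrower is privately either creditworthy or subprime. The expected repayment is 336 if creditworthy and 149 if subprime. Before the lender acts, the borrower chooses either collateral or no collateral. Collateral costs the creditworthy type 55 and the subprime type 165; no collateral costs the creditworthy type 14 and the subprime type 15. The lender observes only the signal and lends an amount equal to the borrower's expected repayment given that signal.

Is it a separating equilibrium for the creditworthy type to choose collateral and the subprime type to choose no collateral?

Under separation the lender infers type exactly: collateral → creditworthy (pays 336), no collateral → subprime (pays 149).
Creditworthy: collateral gives 336 − 55 = 281; no collateral gives 149 − 14 = 135. No deviation. ✓
Subprime: no collateral gives 149 − 15 = 134; collateral gives 336 − 165 = 171. Would deviate. ✗

No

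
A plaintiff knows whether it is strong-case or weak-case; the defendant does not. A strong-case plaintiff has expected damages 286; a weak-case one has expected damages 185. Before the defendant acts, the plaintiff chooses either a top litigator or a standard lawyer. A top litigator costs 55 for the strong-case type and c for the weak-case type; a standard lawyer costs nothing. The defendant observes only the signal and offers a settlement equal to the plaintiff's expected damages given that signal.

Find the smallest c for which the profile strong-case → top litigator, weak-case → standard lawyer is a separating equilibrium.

Under separation: top litigator → strong-case (pays 286); standard lawyer → weak-case (pays 185).
Strong-case: 286 − 55 = 231 ≥ 185 − 0 = 185. Holds regardless of c. ✓
Weak-case: 185 − 0 ≥ 286 − c, so c ≥ 286 − 185 = 101.

101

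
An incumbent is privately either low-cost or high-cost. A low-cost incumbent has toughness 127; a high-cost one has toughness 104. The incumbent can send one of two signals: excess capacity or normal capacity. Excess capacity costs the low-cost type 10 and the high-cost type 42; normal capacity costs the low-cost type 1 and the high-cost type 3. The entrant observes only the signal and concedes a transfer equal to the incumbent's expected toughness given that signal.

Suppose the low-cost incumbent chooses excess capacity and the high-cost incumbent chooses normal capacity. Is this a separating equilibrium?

Yes

If types separate, excess capacity earns payment 127 and normal capacity earns 104.
Low-cost: excess capacity gives 127 − 10 = 117; normal capacity gives 104 − 1 = 103. No deviation. ✓
High-cost: normal capacity gives 104 − 3 = 101; excess capacity gives 127 − 42 = 85. No deviation. ✓
Neither type gains from mimicking the other.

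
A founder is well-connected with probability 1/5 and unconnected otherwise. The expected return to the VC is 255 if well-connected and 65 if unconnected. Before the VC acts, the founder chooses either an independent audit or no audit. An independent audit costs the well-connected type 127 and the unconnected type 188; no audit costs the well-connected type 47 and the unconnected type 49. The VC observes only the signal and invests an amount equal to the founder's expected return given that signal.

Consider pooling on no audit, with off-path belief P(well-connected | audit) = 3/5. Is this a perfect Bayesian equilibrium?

At the pooled signal (no audit) the VC holds the prior 1/5 and pays 1/5·255 + 4/5·65 = 103. Off-path (audit) belief 3/5 gives 3/5·255 + 2/5·65 = 179.
Well-connected: no audit gives 103 − 47 = 56; audit gives 179 − 127 = 52. Stays. ✓
Unconnected: no audit gives 103 − 49 = 54; audit gives 179 − 188 = -9. Stays. ✓

Yes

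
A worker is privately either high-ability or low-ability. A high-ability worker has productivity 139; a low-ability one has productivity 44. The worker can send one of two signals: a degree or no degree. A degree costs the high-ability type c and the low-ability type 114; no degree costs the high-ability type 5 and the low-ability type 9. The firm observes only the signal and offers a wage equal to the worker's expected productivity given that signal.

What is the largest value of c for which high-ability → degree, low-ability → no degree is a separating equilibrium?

100

Under separation: degree → high-ability (pays 139); no degree → low-ability (pays 44).
Low-ability: 44 − 9 = 35 ≥ 139 − 114 = 25. Holds regardless of c. ✓
High-ability: 139 − c ≥ 44 − 5, so c ≤ 139 − 39 = 100.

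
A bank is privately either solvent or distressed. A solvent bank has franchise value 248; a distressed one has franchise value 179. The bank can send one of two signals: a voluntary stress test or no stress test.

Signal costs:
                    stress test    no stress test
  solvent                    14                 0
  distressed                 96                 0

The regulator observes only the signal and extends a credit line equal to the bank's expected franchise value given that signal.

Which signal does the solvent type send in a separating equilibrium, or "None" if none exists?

stress test

Try solvent → stress test, distressed → no stress test:
  If types separate, stress test earns payment 248 and no stress test earns 179.
  Solvent: stress test gives 248 − 14 = 234; no stress test gives 179 − 0 = 179. No deviation. ✓
  Distressed: no stress test gives 179 − 0 = 179; stress test gives 248 − 96 = 152. No deviation. ✓
Both hold — the solvent type sends stress test.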